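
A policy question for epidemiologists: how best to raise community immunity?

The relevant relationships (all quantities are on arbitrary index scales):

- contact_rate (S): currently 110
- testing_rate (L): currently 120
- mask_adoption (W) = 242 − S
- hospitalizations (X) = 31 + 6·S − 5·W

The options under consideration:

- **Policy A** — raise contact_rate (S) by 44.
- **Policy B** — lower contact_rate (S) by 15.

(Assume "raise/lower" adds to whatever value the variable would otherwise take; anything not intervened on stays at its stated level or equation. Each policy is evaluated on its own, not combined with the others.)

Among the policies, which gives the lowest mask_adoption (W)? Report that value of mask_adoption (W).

Policy A (S + 44):
  S = 110 + 44 = 154
  W = 242 − 154 = 88
Policy B (S − 15):
  S = 110 − 15 = 95
  W = 242 − 95 = 147
Comparing — Policy A: W=88, Policy B: W=147. Lowest is 88 (Policy A).

88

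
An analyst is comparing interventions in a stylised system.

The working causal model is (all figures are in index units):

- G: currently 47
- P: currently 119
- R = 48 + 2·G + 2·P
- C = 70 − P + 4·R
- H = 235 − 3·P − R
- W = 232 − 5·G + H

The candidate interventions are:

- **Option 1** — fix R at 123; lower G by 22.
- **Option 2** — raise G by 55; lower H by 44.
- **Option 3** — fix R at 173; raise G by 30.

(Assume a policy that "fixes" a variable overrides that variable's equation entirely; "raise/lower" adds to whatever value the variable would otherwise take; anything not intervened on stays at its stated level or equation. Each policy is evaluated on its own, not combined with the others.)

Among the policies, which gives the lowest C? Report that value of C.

Option 1 (R := 123, G − 22):
  G = 47 − 22 = 25
  P = 119
  R = 123
  C = 70 − 119 + 4·123 = 443
Option 2 (G + 55, H − 44):
  G = 47 + 55 = 102
  P = 119
  R = 48 + 2·102 + 2·119 = 490
  C = 70 − 119 + 4·490 = 1911
Option 3 (R := 173, G + 30):
  G = 47 + 30 = 77
  P = 119
  R = 173
  C = 70 − 119 + 4·173 = 643
Comparing — Option 1: C=443, Option 2: C=1911, Option 3: C=643. Lowest is 443 (Option 1).

443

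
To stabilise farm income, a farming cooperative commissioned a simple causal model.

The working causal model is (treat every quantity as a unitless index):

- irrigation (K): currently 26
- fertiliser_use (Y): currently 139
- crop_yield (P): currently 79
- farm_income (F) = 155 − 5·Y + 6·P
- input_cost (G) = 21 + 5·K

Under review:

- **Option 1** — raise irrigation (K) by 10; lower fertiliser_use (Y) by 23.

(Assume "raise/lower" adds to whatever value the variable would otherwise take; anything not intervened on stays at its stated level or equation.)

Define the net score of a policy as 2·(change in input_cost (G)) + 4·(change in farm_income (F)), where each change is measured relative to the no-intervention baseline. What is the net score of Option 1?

560

Baseline:
  K = 26
  Y = 139
  P = 79
  F = 155 − 5·139 + 6·79 = -66
  G = 21 + 5·26 = 151
Option 1 (K + 10, Y − 23):
  K = 26 + 10 = 36
  Y = 139 − 23 = 116
  P = 79
  F = 155 − 5·116 + 6·79 = 49
  G = 21 + 5·36 = 201
ΔG = 201 − 151 = 50; ΔF = 49 − (-66) = 115
Score = 2·50 + 4·115 = 560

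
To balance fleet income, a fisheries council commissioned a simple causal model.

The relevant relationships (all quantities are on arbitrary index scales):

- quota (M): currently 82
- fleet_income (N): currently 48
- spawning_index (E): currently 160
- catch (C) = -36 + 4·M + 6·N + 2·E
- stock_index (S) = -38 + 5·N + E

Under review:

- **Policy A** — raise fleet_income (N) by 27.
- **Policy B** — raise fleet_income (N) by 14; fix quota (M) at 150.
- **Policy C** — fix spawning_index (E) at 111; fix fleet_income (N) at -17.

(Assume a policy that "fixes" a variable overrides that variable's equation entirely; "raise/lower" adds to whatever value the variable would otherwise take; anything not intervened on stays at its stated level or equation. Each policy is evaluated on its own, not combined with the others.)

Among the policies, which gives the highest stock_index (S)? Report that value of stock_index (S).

Policy A (N + 27):
  N = 48 + 27 = 75
  E = 160
  S = -38 + 5·75 + 160 = 497
Policy B (N + 14, M := 150):
  N = 48 + 14 = 62
  E = 160
  S = -38 + 5·62 + 160 = 432
Policy C (E := 111, N := -17):
  N = -17
  E = 111
  S = -38 + 5·(-17) + 111 = -12
Comparing — Policy A: S=497, Policy B: S=432, Policy C: S=-12. Highest is 497 (Policy A).

497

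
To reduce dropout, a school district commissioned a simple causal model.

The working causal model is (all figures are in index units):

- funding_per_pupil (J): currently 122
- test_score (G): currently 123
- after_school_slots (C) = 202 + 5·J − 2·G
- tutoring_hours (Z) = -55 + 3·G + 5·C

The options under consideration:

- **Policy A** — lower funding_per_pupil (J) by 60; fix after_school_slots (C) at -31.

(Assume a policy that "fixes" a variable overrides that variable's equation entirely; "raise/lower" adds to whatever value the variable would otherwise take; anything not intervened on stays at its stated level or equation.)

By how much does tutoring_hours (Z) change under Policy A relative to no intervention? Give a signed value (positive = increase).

-2985

Baseline:
  J = 122
  G = 123
  C = 202 + 5·122 − 2·123 = 566
  Z = -55 + 3·123 + 5·566 = 3144
Policy A (J − 60, C := -31):
  J = 122 − 60 = 62
  G = 123
  C = -31
  Z = -55 + 3·123 + 5·(-31) = 159
Change in Z: 159 − 3144 = -2985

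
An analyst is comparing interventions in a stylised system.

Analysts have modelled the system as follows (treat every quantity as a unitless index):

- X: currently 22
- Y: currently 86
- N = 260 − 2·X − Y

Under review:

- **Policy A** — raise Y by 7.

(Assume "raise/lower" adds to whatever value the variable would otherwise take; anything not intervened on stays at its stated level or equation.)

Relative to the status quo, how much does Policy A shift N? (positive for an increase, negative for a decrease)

-7

Baseline:
  X = 22
  Y = 86
  N = 260 − 2·22 − 86 = 130
Policy A (Y + 7):
  X = 22
  Y = 86 + 7 = 93
  N = 260 − 2·22 − 93 = 123
Change in N: 123 − 130 = -7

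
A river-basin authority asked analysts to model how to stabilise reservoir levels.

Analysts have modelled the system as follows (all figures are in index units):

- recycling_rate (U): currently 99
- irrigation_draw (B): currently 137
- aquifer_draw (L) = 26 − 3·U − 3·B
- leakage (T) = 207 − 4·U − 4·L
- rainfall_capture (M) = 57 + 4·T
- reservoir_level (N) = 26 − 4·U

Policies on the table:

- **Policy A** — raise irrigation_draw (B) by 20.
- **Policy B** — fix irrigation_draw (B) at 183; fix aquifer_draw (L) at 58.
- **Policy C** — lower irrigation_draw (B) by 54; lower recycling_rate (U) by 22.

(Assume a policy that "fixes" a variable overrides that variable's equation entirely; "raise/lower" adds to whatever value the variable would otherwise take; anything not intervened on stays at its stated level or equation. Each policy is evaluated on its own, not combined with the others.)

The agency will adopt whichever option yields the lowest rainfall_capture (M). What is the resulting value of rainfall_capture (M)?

Policy A (B + 20):
  U = 99
  B = 137 + 20 = 157
  L = 26 − 3·99 − 3·157 = -742
  T = 207 − 4·99 − 4·(-742) = 2779
  M = 57 + 4·2779 = 11173
Policy B (B := 183, L := 58):
  U = 99
  B = 183
  L = 58
  T = 207 − 4·99 − 4·58 = -421
  M = 57 + 4·(-421) = -1627
Policy C (B − 54, U − 22):
  U = 99 − 22 = 77
  B = 137 − 54 = 83
  L = 26 − 3·77 − 3·83 = -454
  T = 207 − 4·77 − 4·(-454) = 1715
  M = 57 + 4·1715 = 6917
Comparing — Policy A: M=11173, Policy B: M=-1627, Policy C: M=6917. Lowest is -1627 (Policy B).

-1627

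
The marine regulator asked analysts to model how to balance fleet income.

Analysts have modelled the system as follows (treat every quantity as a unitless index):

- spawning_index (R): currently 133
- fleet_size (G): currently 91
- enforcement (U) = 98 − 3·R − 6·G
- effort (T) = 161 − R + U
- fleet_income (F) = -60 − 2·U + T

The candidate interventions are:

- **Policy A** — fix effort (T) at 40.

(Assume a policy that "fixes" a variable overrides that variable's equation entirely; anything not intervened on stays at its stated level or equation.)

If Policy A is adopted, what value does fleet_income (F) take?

1674

Policy A (T := 40):
  R = 133
  G = 91
  U = 98 − 3·133 − 6·91 = -847
  T = 40
  F = -60 − 2·(-847) + 40 = 1674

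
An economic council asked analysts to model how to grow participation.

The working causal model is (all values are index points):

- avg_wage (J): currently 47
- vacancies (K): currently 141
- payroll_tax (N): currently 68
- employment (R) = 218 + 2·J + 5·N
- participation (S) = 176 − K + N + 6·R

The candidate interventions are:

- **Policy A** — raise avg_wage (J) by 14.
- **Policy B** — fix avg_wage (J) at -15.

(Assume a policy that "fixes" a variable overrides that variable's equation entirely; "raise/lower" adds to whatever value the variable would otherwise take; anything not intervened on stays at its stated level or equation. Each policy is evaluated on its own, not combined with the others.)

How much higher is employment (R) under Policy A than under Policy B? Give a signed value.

152

Policy A (J + 14):
  J = 47 + 14 = 61
  N = 68
  R = 218 + 2·61 + 5·68 = 680
Policy B (J := -15):
  J = -15
  N = 68
  R = 218 + 2·(-15) + 5·68 = 528
R: 680 − 528 = 152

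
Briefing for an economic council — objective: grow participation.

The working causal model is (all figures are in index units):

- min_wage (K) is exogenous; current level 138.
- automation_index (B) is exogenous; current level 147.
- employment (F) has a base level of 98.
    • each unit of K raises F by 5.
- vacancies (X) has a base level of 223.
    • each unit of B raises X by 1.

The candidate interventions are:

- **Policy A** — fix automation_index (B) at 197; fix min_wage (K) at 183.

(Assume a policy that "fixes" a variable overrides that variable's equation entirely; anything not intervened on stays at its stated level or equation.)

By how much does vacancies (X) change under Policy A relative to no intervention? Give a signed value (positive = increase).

50

Baseline:
  B = 147
  X = 223 + 147 = 370
Policy A (B := 197, K := 183):
  B = 197
  X = 223 + 197 = 420
Change in X: 420 − 370 = 50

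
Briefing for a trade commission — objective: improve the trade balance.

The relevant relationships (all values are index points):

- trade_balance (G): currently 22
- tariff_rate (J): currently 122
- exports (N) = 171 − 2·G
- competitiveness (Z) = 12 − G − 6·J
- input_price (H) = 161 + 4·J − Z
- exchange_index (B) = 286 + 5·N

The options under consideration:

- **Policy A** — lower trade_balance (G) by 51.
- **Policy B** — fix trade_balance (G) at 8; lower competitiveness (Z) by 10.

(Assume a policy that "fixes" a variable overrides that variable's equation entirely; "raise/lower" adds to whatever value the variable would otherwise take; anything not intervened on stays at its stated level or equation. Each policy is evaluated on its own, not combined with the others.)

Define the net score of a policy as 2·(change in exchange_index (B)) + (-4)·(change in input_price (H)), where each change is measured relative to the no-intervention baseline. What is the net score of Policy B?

296

Baseline:
  G = 22
  J = 122
  N = 171 − 2·22 = 127
  Z = 12 − 22 − 6·122 = -742
  H = 161 + 4·122 − (-742) = 1391
  B = 286 + 5·127 = 921
Policy B (G := 8, Z − 10):
  G = 8
  J = 122
  N = 171 − 2·8 = 155
  Z = 12 − 8 − 6·122 (−10 from intervention) = -738
  H = 161 + 4·122 − (-738) = 1387
  B = 286 + 5·155 = 1061
ΔB = 1061 − 921 = 140; ΔH = 1387 − 1391 = -4
Score = 2·140 + (-4)·(-4) = 296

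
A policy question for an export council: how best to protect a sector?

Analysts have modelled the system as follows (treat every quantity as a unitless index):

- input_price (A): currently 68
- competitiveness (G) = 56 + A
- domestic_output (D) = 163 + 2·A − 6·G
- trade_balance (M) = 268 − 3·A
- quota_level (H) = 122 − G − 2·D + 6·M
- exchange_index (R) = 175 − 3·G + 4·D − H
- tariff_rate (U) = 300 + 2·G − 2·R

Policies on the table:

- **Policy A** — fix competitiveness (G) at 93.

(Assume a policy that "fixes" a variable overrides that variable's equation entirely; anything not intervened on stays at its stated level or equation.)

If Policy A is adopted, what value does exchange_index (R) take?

Policy A (G := 93):
  A = 68
  G = 93
  D = 163 + 2·68 − 6·93 = -259
  M = 268 − 3·68 = 64
  H = 122 − 93 − 2·(-259) + 6·64 = 931
  R = 175 − 3·93 + 4·(-259) − 931 = -2071

-2071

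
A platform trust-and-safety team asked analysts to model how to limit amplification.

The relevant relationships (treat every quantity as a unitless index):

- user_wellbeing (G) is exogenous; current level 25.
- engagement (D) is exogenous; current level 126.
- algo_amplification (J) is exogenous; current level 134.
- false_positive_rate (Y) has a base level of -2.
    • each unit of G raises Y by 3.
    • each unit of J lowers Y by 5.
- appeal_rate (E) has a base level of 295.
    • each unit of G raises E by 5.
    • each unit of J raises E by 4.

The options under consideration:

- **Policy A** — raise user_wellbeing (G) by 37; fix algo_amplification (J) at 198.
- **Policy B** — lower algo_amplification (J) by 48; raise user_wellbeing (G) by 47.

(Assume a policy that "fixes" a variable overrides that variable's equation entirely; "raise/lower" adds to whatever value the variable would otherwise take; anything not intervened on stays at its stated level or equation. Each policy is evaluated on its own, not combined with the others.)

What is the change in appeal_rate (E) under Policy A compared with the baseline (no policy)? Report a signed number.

441

Baseline:
  G = 25
  J = 134
  E = 295 + 5·25 + 4·134 = 956
Policy A (G + 37, J := 198):
  G = 25 + 37 = 62
  J = 198
  E = 295 + 5·62 + 4·198 = 1397
Change in E: 1397 − 956 = 441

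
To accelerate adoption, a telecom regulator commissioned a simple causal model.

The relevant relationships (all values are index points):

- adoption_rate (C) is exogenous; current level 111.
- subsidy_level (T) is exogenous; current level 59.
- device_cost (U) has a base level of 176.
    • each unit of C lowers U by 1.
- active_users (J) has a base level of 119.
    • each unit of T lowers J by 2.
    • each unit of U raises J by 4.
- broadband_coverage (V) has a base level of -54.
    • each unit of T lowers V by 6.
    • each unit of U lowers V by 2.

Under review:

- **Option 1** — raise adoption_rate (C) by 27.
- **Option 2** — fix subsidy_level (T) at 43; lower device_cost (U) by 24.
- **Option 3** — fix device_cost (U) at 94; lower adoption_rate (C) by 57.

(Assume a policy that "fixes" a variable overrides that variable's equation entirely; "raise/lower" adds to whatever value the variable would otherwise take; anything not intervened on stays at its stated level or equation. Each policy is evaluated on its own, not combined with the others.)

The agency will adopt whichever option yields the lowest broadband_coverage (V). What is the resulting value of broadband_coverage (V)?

Option 1 (C + 27):
  C = 111 + 27 = 138
  T = 59
  U = 176 − 138 = 38
  V = -54 − 6·59 − 2·38 = -484
Option 2 (T := 43, U − 24):
  C = 111
  T = 43
  U = 176 − 111 (−24 from intervention) = 41
  V = -54 − 6·43 − 2·41 = -394
Option 3 (U := 94, C − 57):
  C = 111 − 57 = 54
  T = 59
  U = 94
  V = -54 − 6·59 − 2·94 = -596
Comparing — Option 1: V=-484, Option 2: V=-394, Option 3: V=-596. Lowest is -596 (Option 3).

-596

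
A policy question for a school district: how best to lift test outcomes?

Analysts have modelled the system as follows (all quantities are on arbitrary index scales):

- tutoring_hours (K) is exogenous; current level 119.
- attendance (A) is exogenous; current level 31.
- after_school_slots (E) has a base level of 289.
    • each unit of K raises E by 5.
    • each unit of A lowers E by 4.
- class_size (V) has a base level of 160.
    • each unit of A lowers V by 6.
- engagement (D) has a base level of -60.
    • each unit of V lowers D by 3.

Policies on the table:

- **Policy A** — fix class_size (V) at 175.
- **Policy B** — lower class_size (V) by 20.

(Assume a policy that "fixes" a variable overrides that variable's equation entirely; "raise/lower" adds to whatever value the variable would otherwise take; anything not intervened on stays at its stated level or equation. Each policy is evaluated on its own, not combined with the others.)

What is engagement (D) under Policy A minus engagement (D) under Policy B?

-663

Policy A (V := 175):
  A = 31
  V = 175
  D = -60 − 3·175 = -585
Policy B (V − 20):
  A = 31
  V = 160 − 6·31 (−20 from intervention) = -46
  D = -60 − 3·(-46) = 78
D: -585 − 78 = -663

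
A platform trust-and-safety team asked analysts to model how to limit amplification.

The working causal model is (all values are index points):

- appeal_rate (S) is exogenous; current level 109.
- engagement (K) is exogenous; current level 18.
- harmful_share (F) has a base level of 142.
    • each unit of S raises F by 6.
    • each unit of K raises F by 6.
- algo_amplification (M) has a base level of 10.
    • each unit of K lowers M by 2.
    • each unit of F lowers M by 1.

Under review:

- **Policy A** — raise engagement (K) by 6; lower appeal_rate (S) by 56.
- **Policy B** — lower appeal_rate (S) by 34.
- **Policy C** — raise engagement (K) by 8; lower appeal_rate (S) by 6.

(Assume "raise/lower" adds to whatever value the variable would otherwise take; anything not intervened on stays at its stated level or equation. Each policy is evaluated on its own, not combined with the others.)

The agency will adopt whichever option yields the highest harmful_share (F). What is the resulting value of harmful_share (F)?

916

Policy A (K + 6, S − 56):
  S = 109 − 56 = 53
  K = 18 + 6 = 24
  F = 142 + 6·53 + 6·24 = 604
Policy B (S − 34):
  S = 109 − 34 = 75
  K = 18
  F = 142 + 6·75 + 6·18 = 700
Policy C (K + 8, S − 6):
  S = 109 − 6 = 103
  K = 18 + 8 = 26
  F = 142 + 6·103 + 6·26 = 916
Comparing — Policy A: F=604, Policy B: F=700, Policy C: F=916. Highest is 916 (Policy C).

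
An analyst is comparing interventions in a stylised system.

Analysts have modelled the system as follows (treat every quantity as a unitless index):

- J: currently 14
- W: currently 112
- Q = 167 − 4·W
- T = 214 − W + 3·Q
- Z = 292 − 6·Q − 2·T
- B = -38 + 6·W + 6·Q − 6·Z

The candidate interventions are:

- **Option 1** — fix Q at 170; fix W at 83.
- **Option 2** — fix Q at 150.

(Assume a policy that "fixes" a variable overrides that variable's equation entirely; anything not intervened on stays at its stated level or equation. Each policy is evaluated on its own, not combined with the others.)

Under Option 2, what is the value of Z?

Option 2 (Q := 150):
  W = 112
  Q = 150
  T = 214 − 112 + 3·150 = 552
  Z = 292 − 6·150 − 2·552 = -1712

-1712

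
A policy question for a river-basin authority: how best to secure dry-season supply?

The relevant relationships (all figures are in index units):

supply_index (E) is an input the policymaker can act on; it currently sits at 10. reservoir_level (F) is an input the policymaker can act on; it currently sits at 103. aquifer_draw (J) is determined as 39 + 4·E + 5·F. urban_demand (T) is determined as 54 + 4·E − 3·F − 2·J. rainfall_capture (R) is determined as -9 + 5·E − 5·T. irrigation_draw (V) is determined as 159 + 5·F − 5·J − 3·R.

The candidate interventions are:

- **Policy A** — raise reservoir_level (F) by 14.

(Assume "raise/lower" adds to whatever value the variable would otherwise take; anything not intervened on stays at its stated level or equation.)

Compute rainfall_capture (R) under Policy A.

7966

Policy A (F + 14):
  E = 10
  F = 103 + 14 = 117
  J = 39 + 4·10 + 5·117 = 664
  T = 54 + 4·10 − 3·117 − 2·664 = -1585
  R = -9 + 5·10 − 5·(-1585) = 7966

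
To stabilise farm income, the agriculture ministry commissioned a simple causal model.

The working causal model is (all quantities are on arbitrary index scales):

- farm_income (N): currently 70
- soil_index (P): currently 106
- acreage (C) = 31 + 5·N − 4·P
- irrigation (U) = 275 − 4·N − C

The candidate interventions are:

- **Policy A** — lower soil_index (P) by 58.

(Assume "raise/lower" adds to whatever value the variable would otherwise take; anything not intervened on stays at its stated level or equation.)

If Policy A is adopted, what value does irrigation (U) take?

Policy A (P − 58):
  N = 70
  P = 106 − 58 = 48
  C = 31 + 5·70 − 4·48 = 189
  U = 275 − 4·70 − 189 = -194

-194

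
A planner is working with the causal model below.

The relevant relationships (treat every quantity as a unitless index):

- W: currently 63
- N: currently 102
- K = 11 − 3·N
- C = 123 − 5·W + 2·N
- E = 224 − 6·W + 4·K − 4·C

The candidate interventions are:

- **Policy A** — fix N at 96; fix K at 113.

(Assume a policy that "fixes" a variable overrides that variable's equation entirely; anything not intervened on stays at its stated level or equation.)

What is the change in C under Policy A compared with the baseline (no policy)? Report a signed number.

Baseline:
  W = 63
  N = 102
  C = 123 − 5·63 + 2·102 = 12
Policy A (N := 96, K := 113):
  W = 63
  N = 96
  C = 123 − 5·63 + 2·96 = 0
Change in C: 0 − 12 = -12

-12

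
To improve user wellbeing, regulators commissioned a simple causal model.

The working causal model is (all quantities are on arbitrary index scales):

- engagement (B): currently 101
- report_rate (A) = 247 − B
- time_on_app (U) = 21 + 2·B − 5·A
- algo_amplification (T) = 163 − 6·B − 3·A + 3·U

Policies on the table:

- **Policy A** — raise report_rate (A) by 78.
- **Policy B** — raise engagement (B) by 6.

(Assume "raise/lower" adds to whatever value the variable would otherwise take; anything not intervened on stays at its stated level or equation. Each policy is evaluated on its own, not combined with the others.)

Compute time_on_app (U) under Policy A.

-897

Policy A (A + 78):
  B = 101
  A = 247 − 101 (+78 from intervention) = 224
  U = 21 + 2·101 − 5·224 = -897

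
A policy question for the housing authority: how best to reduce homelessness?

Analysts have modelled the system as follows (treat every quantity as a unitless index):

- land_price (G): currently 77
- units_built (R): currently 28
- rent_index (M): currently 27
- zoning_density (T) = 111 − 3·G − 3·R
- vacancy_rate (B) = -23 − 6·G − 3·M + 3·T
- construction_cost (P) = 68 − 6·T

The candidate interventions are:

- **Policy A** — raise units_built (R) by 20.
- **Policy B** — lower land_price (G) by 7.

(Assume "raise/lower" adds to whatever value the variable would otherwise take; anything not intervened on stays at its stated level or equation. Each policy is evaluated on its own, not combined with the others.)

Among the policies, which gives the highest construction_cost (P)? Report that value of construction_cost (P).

1652

Policy A (R + 20):
  G = 77
  R = 28 + 20 = 48
  T = 111 − 3·77 − 3·48 = -264
  P = 68 − 6·(-264) = 1652
Policy B (G − 7):
  G = 77 − 7 = 70
  R = 28
  T = 111 − 3·70 − 3·28 = -183
  P = 68 − 6·(-183) = 1166
Comparing — Policy A: P=1652, Policy B: P=1166. Highest is 1652 (Policy A).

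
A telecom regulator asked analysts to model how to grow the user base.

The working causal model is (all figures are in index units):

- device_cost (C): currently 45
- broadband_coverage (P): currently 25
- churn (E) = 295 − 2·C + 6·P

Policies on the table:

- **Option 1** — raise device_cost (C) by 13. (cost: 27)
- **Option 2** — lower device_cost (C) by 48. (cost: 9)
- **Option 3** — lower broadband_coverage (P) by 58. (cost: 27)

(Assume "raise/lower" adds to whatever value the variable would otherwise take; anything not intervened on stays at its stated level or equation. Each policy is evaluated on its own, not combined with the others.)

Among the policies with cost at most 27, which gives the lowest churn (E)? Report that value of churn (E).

Option 1 (C + 13):
  C = 45 + 13 = 58
  P = 25
  E = 295 − 2·58 + 6·25 = 329
Option 2 (C − 48):
  C = 45 − 48 = -3
  P = 25
  E = 295 − 2·(-3) + 6·25 = 451
Option 3 (P − 58):
  C = 45
  P = 25 − 58 = -33
  E = 295 − 2·45 + 6·(-33) = 7
Comparing — Option 1: E=329, Option 2: E=451, Option 3: E=7. Lowest is 7 (Option 3).

7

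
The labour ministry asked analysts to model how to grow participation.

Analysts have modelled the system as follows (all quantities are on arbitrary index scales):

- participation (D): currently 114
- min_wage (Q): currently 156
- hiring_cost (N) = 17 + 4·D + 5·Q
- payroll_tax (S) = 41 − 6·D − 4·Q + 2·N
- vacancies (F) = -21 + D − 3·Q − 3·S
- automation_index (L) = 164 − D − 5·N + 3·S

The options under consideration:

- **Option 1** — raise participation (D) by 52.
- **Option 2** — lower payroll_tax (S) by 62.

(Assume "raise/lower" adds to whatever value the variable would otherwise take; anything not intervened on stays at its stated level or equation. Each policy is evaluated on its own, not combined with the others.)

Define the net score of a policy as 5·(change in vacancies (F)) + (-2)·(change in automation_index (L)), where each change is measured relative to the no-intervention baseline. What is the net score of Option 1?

260

Baseline:
  D = 114
  Q = 156
  N = 17 + 4·114 + 5·156 = 1253
  S = 41 − 6·114 − 4·156 + 2·1253 = 1239
  F = -21 + 114 − 3·156 − 3·1239 = -4092
  L = 164 − 114 − 5·1253 + 3·1239 = -2498
Option 1 (D + 52):
  D = 114 + 52 = 166
  Q = 156
  N = 17 + 4·166 + 5·156 = 1461
  S = 41 − 6·166 − 4·156 + 2·1461 = 1343
  F = -21 + 166 − 3·156 − 3·1343 = -4352
  L = 164 − 166 − 5·1461 + 3·1343 = -3278
ΔF = -4352 − (-4092) = -260; ΔL = -3278 − (-2498) = -780
Score = 5·(-260) + (-2)·(-780) = 260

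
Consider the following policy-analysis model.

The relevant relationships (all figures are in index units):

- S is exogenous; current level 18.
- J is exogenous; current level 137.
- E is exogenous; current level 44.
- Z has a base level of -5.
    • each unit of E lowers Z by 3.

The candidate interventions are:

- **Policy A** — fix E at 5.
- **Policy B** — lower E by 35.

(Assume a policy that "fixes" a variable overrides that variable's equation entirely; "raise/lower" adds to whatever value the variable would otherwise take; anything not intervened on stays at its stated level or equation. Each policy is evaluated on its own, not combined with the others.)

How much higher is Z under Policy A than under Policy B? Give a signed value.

12

Policy A (E := 5):
  E = 5
  Z = -5 − 3·5 = -20
Policy B (E − 35):
  E = 44 − 35 = 9
  Z = -5 − 3·9 = -32
Z: -20 − (-32) = 12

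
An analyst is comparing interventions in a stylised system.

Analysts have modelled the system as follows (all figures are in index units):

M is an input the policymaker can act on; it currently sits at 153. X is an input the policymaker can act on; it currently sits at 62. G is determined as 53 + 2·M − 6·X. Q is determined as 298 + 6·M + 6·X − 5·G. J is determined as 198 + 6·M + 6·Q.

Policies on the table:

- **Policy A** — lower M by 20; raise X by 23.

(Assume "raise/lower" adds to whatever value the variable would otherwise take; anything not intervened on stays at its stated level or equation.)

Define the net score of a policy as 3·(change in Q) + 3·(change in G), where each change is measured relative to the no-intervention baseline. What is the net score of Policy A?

Baseline:
  M = 153
  X = 62
  G = 53 + 2·153 − 6·62 = -13
  Q = 298 + 6·153 + 6·62 − 5·(-13) = 1653
Policy A (M − 20, X + 23):
  M = 153 − 20 = 133
  X = 62 + 23 = 85
  G = 53 + 2·133 − 6·85 = -191
  Q = 298 + 6·133 + 6·85 − 5·(-191) = 2561
ΔQ = 2561 − 1653 = 908; ΔG = -191 − (-13) = -178
Score = 3·908 + 3·(-178) = 2190

2190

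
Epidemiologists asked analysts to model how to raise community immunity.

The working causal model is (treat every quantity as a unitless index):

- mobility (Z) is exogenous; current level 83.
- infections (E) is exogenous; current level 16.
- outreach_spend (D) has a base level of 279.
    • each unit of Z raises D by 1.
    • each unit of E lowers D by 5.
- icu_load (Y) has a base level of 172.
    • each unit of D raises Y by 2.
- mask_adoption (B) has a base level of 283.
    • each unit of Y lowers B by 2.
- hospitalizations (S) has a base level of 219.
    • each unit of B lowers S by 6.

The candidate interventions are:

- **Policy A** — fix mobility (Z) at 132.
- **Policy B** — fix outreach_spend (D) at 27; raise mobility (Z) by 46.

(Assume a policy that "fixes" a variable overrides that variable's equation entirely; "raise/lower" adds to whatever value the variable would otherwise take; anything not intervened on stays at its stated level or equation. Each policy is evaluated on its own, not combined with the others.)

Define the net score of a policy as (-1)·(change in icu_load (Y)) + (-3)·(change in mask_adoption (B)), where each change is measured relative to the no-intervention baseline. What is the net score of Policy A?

Baseline:
  Z = 83
  E = 16
  D = 279 + 83 − 5·16 = 282
  Y = 172 + 2·282 = 736
  B = 283 − 2·736 = -1189
Policy A (Z := 132):
  Z = 132
  E = 16
  D = 279 + 132 − 5·16 = 331
  Y = 172 + 2·331 = 834
  B = 283 − 2·834 = -1385
ΔY = 834 − 736 = 98; ΔB = -1385 − (-1189) = -196
Score = (-1)·98 + (-3)·(-196) = 490

490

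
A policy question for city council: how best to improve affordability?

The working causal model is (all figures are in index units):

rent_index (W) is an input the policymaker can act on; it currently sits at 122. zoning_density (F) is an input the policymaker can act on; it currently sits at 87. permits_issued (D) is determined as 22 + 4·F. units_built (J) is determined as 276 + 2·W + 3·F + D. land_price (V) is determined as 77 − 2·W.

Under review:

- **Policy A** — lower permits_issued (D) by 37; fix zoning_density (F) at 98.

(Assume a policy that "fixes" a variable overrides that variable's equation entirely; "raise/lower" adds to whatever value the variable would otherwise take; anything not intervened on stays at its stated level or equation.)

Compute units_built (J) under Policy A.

Policy A (D − 37, F := 98):
  W = 122
  F = 98
  D = 22 + 4·98 (−37 from intervention) = 377
  J = 276 + 2·122 + 3·98 + 377 = 1191

1191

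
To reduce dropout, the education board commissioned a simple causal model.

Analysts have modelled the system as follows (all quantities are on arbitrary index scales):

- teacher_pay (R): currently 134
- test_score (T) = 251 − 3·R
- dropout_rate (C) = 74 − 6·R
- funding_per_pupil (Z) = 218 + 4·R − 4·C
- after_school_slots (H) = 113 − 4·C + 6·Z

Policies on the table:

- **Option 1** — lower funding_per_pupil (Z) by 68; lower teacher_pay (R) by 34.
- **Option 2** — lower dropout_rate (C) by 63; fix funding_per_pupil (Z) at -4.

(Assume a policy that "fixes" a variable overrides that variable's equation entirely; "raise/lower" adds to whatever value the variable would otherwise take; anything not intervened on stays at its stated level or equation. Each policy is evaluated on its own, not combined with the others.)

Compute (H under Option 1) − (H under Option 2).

Option 1 (Z − 68, R − 34):
  R = 134 − 34 = 100
  C = 74 − 6·100 = -526
  Z = 218 + 4·100 − 4·(-526) (−68 from intervention) = 2654
  H = 113 − 4·(-526) + 6·2654 = 18141
Option 2 (C − 63, Z := -4):
  R = 134
  C = 74 − 6·134 (−63 from intervention) = -793
  Z = -4
  H = 113 − 4·(-793) + 6·(-4) = 3261
H: 18141 − 3261 = 14880

14880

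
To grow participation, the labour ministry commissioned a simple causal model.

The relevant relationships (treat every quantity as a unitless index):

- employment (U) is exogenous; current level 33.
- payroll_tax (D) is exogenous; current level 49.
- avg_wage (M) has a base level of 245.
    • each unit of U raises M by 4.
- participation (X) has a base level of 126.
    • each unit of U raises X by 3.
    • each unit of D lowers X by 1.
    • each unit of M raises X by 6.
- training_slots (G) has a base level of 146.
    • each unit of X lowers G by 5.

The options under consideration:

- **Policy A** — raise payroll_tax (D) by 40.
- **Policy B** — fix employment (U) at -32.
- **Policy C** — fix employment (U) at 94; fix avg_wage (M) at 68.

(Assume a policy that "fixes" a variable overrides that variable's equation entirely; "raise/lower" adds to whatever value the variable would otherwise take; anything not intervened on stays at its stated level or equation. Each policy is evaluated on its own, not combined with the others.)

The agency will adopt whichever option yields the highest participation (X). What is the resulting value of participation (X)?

Policy A (D + 40):
  U = 33
  D = 49 + 40 = 89
  M = 245 + 4·33 = 377
  X = 126 + 3·33 − 89 + 6·377 = 2398
Policy B (U := -32):
  U = -32
  D = 49
  M = 245 + 4·(-32) = 117
  X = 126 + 3·(-32) − 49 + 6·117 = 683
Policy C (U := 94, M := 68):
  U = 94
  D = 49
  M = 68
  X = 126 + 3·94 − 49 + 6·68 = 767
Comparing — Policy A: X=2398, Policy B: X=683, Policy C: X=767. Highest is 2398 (Policy A).

2398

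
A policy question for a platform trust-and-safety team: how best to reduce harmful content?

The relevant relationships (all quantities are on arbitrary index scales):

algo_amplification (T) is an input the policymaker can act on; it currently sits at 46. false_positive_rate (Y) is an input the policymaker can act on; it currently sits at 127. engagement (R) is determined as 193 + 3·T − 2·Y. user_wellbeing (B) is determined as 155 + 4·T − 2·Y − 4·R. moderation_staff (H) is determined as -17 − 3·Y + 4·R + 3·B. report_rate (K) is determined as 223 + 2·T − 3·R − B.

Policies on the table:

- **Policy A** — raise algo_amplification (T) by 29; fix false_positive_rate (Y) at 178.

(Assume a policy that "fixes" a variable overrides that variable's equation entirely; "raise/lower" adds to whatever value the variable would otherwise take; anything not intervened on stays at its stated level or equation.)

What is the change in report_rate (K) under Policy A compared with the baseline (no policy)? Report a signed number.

Baseline:
  T = 46
  Y = 127
  R = 193 + 3·46 − 2·127 = 77
  B = 155 + 4·46 − 2·127 − 4·77 = -223
  K = 223 + 2·46 − 3·77 − (-223) = 307
Policy A (T + 29, Y := 178):
  T = 46 + 29 = 75
  Y = 178
  R = 193 + 3·75 − 2·178 = 62
  B = 155 + 4·75 − 2·178 − 4·62 = -149
  K = 223 + 2·75 − 3·62 − (-149) = 336
Change in K: 336 − 307 = 29

29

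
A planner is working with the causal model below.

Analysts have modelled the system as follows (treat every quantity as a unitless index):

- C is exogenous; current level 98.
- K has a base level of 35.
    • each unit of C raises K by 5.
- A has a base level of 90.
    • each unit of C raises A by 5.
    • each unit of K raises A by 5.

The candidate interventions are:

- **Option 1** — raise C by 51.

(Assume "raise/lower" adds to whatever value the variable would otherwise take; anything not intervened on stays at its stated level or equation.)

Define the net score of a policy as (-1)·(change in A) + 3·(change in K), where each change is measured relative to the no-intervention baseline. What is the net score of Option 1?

Baseline:
  C = 98
  K = 35 + 5·98 = 525
  A = 90 + 5·98 + 5·525 = 3205
Option 1 (C + 51):
  C = 98 + 51 = 149
  K = 35 + 5·149 = 780
  A = 90 + 5·149 + 5·780 = 4735
ΔA = 4735 − 3205 = 1530; ΔK = 780 − 525 = 255
Score = (-1)·1530 + 3·255 = -765

-765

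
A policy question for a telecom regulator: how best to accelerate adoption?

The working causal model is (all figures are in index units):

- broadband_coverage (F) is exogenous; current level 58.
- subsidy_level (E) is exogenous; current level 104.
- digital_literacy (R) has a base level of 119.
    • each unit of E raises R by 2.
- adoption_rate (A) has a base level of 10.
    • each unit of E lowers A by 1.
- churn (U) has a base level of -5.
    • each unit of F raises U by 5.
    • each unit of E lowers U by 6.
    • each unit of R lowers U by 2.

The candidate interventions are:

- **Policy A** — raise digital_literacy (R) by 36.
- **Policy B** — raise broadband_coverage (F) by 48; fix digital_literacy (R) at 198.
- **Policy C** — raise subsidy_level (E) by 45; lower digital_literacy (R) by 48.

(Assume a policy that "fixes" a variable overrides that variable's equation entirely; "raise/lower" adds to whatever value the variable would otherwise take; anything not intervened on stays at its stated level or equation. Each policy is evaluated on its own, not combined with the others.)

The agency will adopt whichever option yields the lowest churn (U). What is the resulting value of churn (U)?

Policy A (R + 36):
  F = 58
  E = 104
  R = 119 + 2·104 (+36 from intervention) = 363
  U = -5 + 5·58 − 6·104 − 2·363 = -1065
Policy B (F + 48, R := 198):
  F = 58 + 48 = 106
  E = 104
  R = 198
  U = -5 + 5·106 − 6·104 − 2·198 = -495
Policy C (E + 45, R − 48):
  F = 58
  E = 104 + 45 = 149
  R = 119 + 2·149 (−48 from intervention) = 369
  U = -5 + 5·58 − 6·149 − 2·369 = -1347
Comparing — Policy A: U=-1065, Policy B: U=-495, Policy C: U=-1347. Lowest is -1347 (Policy C).

-1347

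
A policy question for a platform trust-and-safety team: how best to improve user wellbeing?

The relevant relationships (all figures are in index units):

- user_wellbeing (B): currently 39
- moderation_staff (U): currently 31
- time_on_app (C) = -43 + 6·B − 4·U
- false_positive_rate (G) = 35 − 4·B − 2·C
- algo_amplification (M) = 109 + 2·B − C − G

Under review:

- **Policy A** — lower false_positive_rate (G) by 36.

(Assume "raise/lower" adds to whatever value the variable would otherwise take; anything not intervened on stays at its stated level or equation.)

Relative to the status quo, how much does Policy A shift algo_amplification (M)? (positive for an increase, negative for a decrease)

Baseline:
  B = 39
  U = 31
  C = -43 + 6·39 − 4·31 = 67
  G = 35 − 4·39 − 2·67 = -255
  M = 109 + 2·39 − 67 − (-255) = 375
Policy A (G − 36):
  B = 39
  U = 31
  C = -43 + 6·39 − 4·31 = 67
  G = 35 − 4·39 − 2·67 (−36 from intervention) = -291
  M = 109 + 2·39 − 67 − (-291) = 411
Change in M: 411 − 375 = 36

36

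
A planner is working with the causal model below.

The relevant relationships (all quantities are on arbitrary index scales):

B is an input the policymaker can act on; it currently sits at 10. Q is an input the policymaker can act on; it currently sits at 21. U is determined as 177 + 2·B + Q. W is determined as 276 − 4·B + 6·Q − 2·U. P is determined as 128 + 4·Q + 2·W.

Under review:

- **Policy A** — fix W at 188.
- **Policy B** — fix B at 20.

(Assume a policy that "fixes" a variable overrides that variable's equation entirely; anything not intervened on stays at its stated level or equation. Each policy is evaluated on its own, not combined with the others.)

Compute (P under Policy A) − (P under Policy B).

Policy A (W := 188):
  B = 10
  Q = 21
  U = 177 + 2·10 + 21 = 218
  W = 188
  P = 128 + 4·21 + 2·188 = 588
Policy B (B := 20):
  B = 20
  Q = 21
  U = 177 + 2·20 + 21 = 238
  W = 276 − 4·20 + 6·21 − 2·238 = -154
  P = 128 + 4·21 + 2·(-154) = -96
P: 588 − (-96) = 684

684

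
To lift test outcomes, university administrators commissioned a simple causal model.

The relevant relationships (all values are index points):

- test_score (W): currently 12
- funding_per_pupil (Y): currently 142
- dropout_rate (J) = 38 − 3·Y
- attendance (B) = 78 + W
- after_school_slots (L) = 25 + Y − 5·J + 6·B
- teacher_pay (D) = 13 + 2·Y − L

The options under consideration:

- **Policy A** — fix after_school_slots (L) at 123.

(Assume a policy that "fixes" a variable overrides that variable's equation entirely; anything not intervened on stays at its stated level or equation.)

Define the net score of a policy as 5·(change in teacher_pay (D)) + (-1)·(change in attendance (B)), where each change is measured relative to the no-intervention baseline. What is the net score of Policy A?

12620

Baseline:
  W = 12
  Y = 142
  J = 38 − 3·142 = -388
  B = 78 + 12 = 90
  L = 25 + 142 − 5·(-388) + 6·90 = 2647
  D = 13 + 2·142 − 2647 = -2350
Policy A (L := 123):
  W = 12
  Y = 142
  J = 38 − 3·142 = -388
  B = 78 + 12 = 90
  L = 123
  D = 13 + 2·142 − 123 = 174
ΔD = 174 − (-2350) = 2524; ΔB = 90 − 90 = 0
Score = 5·2524 + (-1)·0 = 12620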